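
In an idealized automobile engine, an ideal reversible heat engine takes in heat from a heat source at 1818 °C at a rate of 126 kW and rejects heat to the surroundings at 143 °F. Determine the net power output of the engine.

Ẇ ≈ 106 kW

T_H = 1818 °C → 1818 + 273.15 = 2091.15 K.
T_C = 143 °F → (143 − 32) × 5/9 = 61.67 °C = 334.82 K.
The Carnot efficiency is η = 1 − T_C/T_H = 1 − 334.82/2091.15 = 0.8399.
W = η·Q_H = 0.8399 × 126 = 106 kW.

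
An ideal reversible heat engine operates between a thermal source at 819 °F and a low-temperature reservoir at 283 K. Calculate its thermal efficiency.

η ≈ 0.6016

T_H = 819 °F → (819 − 32) × 5/9 = 437.22 °C = 710.37 K.
For a reversible engine, η = 1 − T_C/T_H = 1 − 283.00/710.37 = 0.6016.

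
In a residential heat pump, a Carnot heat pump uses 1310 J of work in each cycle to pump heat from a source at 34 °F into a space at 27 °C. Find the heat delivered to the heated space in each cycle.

T_H = 27 °C → 27 + 273.15 = 300.15 K.
T_C = 34 °F → (34 − 32) × 5/9 = 1.11 °C = 274.26 K.
For a reversible heat pump, COP_HP = T_H/(T_H − T_C) = 300.15/25.89 = 11.5938.
Q_H = COP_HP · W = 11.5938 × 1310 = 15200 J.

Q_H ≈ 15200 J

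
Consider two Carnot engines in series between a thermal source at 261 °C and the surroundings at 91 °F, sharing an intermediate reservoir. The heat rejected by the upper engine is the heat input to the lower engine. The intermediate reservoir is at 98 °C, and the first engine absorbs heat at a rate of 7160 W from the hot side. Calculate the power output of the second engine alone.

Ẇ₂ ≈ 874 W

T_H = 261 °C → 261 + 273.15 = 534.15 K.
T_C = 91 °F → (91 − 32) × 5/9 = 32.78 °C = 305.93 K.
T_m = 98 °C → 98 + 273.15 = 371.15 K.
Heat entering the second stage: Q_m = Q_H·(T_m/T_H) = 7160 × 371.15/534.15 = 4980 W.
Second-stage efficiency η₂ = 1 − T_C/T_m = 1 − 305.93/371.15 = 0.1757, so W₂ = η₂·Q_m = 874 W.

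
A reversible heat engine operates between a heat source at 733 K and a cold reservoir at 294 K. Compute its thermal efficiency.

For a reversible engine, η = 1 − T_C/T_H = 1 − 294.00/733.00 = 0.599.

η ≈ 0.599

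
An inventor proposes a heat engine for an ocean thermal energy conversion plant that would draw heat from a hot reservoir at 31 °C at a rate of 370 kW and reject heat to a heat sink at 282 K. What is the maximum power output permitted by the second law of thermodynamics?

T_H = 31 °C → 31 + 273.15 = 304.15 K.
The upper bound on efficiency is η_max = 1 − T_C/T_H = 1 − 282.00/304.15 = 0.0728.
W_max = η_max · Q_H = 0.0728 × 370 = 26.9 kW.

Ẇ_max ≈ 26.9 kW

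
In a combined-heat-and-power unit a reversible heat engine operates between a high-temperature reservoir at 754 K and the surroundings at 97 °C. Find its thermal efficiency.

T_C = 97 °C → 97 + 273.15 = 370.15 K.
Carnot efficiency: η = 1 − T_C/T_H = 1 − 370.15/754.00 = 0.509.

η ≈ 0.509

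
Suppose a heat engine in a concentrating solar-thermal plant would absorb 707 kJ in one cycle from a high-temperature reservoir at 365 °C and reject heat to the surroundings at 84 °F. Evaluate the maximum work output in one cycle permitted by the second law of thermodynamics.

W_max ≈ 372 kJ

T_H = 365 °C → 365 + 273.15 = 638.15 K.
T_C = 84 °F → (84 − 32) × 5/9 = 28.89 °C = 302.04 K.
No engine can exceed the Carnot limit: η_max = 1 − T_C/T_H = 1 − 302.04/638.15 = 0.5267.
W_max = η_max · Q_H = 0.5267 × 707 = 372 kJ.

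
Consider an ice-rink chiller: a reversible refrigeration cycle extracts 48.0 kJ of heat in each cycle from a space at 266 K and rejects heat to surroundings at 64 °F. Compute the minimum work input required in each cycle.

W_in ≈ 4.50 kJ

T_H = 64 °F → (64 − 32) × 5/9 = 17.78 °C = 290.93 K.
For a reversible refrigerator, COP_R = T_C/(T_H − T_C) = 266.00/24.93 = 10.6708.
W = Q_C/COP_R = 48.0/10.6708 = 4.50 kJ.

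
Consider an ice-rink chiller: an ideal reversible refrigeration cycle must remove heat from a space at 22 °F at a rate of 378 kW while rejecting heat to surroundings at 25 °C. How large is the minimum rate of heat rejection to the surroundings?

T_H = 25 °C → 25 + 273.15 = 298.15 K.
T_C = 22 °F → (22 − 32) × 5/9 = -5.56 °C = 267.59 K.
For a reversible cycle Q_H/Q_C = T_H/T_C, so Q_H = Q_C·T_H/T_C = 378 × 298.15/267.59 = 421.2 kW.

Q̇_H ≈ 421.2 kW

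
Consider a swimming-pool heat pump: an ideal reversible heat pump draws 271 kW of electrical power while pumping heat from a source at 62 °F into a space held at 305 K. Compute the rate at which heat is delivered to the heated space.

Q̇_H ≈ 5440 kW

T_C = 62 °F → (62 − 32) × 5/9 = 16.67 °C = 289.82 K.
For a reversible heat pump, COP_HP = T_H/(T_H − T_C) = 305.00/15.18 = 20.0878.
Q_H = COP_HP · W = 20.0878 × 271 = 5440 kW.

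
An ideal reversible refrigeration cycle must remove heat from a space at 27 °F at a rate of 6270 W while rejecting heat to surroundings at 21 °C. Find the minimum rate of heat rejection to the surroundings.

Q̇_H ≈ 6821 W

T_H = 21 °C → 21 + 273.15 = 294.15 K.
T_C = 27 °F → (27 − 32) × 5/9 = -2.78 °C = 270.37 K.
For a reversible cycle Q_H/Q_C = T_H/T_C, so Q_H = Q_C·T_H/T_C = 6270 × 294.15/270.37 = 6821 W.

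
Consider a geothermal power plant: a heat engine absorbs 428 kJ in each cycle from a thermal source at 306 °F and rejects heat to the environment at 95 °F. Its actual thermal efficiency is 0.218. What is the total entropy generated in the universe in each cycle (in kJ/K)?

T_H = 306 °F → (306 − 32) × 5/9 = 152.22 °C = 425.37 K.
T_C = 95 °F → (95 − 32) × 5/9 = 35.00 °C = 308.15 K.
W = η·Q_H = 0.218 × 428 = 93.30 kJ, so Q_C = Q_H − W = 334.7 kJ.
Reservoir entropy changes: ΔS_H = −Q_H/T_H = −428/425.37 = -1.006 kJ/K and ΔS_C = +Q_C/T_C = 334.7/308.15 = 1.086 kJ/K.
ΔS_univ = −Q_H/T_H + Q_C/T_C = 0.0800 kJ/K (> 0, since η = 0.218 < η_Carnot = 0.276).

ΔS_univ ≈ 0.0800 kJ/K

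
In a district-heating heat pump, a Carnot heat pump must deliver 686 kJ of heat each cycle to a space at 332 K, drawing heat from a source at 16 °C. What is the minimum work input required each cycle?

T_C = 16 °C → 16 + 273.15 = 289.15 K.
For a reversible heat pump, COP_HP = T_H/(T_H − T_C) = 332.00/42.85 = 7.7480.
W = Q_H/COP_HP = 686/7.7480 = 88.54 kJ.

W_in ≈ 88.54 kJ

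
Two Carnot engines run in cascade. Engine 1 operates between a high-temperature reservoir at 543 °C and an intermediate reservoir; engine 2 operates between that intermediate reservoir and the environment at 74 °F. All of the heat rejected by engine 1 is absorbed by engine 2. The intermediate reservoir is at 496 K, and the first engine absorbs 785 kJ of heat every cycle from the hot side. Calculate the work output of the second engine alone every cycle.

W₂ ≈ 192 kJ

T_H = 543 °C → 543 + 273.15 = 816.15 K.
T_C = 74 °F → (74 − 32) × 5/9 = 23.33 °C = 296.48 K.
Heat entering the second stage: Q_m = Q_H·(T_m/T_H) = 785 × 496.00/816.15 = 477 kJ.
Second-stage efficiency η₂ = 1 − T_C/T_m = 1 − 296.48/496.00 = 0.4023, so W₂ = η₂·Q_m = 192 kJ.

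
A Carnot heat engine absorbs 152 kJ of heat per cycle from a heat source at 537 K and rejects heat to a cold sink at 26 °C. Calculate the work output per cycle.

T_C = 26 °C → 26 + 273.15 = 299.15 K.
Carnot efficiency: η = 1 − T_C/T_H = 1 − 299.15/537.00 = 0.4429.
W = η·Q_H = 0.4429 × 152 = 67.3 kJ.

W ≈ 67.3 kJ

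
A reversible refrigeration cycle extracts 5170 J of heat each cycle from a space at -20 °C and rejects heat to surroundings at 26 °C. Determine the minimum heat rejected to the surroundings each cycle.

T_H = 26 °C → 26 + 273.15 = 299.15 K.
T_C = -20 °C → -20 + 273.15 = 253.15 K.
For a reversible cycle Q_H/Q_C = T_H/T_C, so Q_H = Q_C·T_H/T_C = 5170 × 299.15/253.15 = 6110 J.

Q_H ≈ 6110 J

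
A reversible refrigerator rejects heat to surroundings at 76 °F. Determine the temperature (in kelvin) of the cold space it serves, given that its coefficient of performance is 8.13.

T_C ≈ 265.0 K

T_H = 76 °F → (76 − 32) × 5/9 = 24.44 °C = 297.59 K.
COP_R = T_C/(T_H − T_C) ⇒ T_C = T_H·COP_R/(1 + COP_R) = 297.59 × 8.13/(1 + 8.13) = 265.0 K.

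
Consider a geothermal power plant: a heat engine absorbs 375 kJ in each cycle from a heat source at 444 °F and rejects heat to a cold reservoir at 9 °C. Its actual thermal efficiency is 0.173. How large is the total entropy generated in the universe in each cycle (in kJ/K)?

T_H = 444 °F → (444 − 32) × 5/9 = 228.89 °C = 502.04 K.
T_C = 9 °C → 9 + 273.15 = 282.15 K.
W = η·Q_H = 0.173 × 375 = 64.88 kJ, so Q_C = Q_H − W = 310.1 kJ.
The hot reservoir loses entropy Q_H/T_H = 375/502.04 = 0.7470 kJ/K; the cold reservoir gains Q_C/T_C = 310.1/282.15 = 1.099 kJ/K.
ΔS_univ = −Q_H/T_H + Q_C/T_C = 0.3522 kJ/K (> 0, since η = 0.173 < η_Carnot = 0.438).

ΔS_univ ≈ 0.3522 kJ/K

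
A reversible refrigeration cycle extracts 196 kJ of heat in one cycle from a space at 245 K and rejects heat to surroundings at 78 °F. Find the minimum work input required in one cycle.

T_H = 78 °F → (78 − 32) × 5/9 = 25.56 °C = 298.71 K.
For a reversible refrigerator, COP_R = T_C/(T_H − T_C) = 245.00/53.71 = 4.5619.
W = Q_C/COP_R = 196/4.5619 = 43.0 kJ.

W_in ≈ 43.0 kJ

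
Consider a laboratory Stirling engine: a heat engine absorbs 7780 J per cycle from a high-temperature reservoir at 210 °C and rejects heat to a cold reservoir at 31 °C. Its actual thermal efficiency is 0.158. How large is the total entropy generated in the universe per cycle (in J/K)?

ΔS_univ ≈ 5.44 J/K

T_H = 210 °C → 210 + 273.15 = 483.15 K.
T_C = 31 °C → 31 + 273.15 = 304.15 K.
W = η·Q_H = 0.158 × 7780 = 1229 J, so Q_C = Q_H − W = 6551 J.
Reservoir entropy changes: ΔS_H = −Q_H/T_H = −7780/483.15 = -16.10 J/K and ΔS_C = +Q_C/T_C = 6551/304.15 = 21.54 J/K.
ΔS_univ = −Q_H/T_H + Q_C/T_C = 5.44 J/K (> 0, since η = 0.158 < η_Carnot = 0.370).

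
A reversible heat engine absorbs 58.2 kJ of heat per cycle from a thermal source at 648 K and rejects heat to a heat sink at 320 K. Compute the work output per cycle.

W ≈ 29.46 kJ

η_rev = 1 − T_C/T_H = 1 − 320.00/648.00 = 0.5062.
W = η·Q_H = 0.5062 × 58.2 = 29.46 kJ.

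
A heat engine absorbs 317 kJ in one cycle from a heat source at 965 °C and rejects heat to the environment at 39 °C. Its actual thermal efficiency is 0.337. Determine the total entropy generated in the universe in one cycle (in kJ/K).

ΔS_univ ≈ 0.4173 kJ/K

T_H = 965 °C → 965 + 273.15 = 1238.15 K.
T_C = 39 °C → 39 + 273.15 = 312.15 K.
W = η·Q_H = 0.337 × 317 = 106.8 kJ, so Q_C = Q_H − W = 210.2 kJ.
Reservoir entropy changes: ΔS_H = −Q_H/T_H = −317/1238.15 = -0.2560 kJ/K and ΔS_C = +Q_C/T_C = 210.2/312.15 = 0.6733 kJ/K.
ΔS_univ = −Q_H/T_H + Q_C/T_C = 0.4173 kJ/K (> 0, since η = 0.337 < η_Carnot = 0.748).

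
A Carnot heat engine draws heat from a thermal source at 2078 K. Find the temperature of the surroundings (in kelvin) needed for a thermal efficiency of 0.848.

T_C ≈ 315.9 K

From η = 1 − T_C/T_H, T_C = T_H·(1 − η) = 2078.00 × (1 − 0.848) = 315.9 K.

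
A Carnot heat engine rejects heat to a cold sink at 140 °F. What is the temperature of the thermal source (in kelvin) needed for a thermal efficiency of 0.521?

T_H ≈ 695.5 K

T_C = 140 °F → (140 − 32) × 5/9 = 60.00 °C = 333.15 K.
From η = 1 − T_C/T_H, solving for T_H gives T_H = T_C/(1 − η) = 333.15/(1 − 0.521) = 695.5 K.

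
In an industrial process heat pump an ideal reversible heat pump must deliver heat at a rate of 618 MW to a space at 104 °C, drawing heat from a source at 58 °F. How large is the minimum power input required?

Ẇ_in ≈ 147 MW

T_H = 104 °C → 104 + 273.15 = 377.15 K.
T_C = 58 °F → (58 − 32) × 5/9 = 14.44 °C = 287.59 K.
COP_HP = T_H/(T_H − T_C) = 377.15/89.56 = 4.2114.
W = Q_H/COP_HP = 618/4.2114 = 147 MW.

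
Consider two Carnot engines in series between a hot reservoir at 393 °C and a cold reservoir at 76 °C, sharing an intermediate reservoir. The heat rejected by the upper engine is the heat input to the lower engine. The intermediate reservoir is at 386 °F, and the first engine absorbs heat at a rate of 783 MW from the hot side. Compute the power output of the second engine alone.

Ẇ₂ ≈ 141.8 MW

T_H = 393 °C → 393 + 273.15 = 666.15 K.
T_C = 76 °C → 76 + 273.15 = 349.15 K.
T_m = 386 °F → (386 − 32) × 5/9 = 196.67 °C = 469.82 K.
Heat entering the second stage: Q_m = Q_H·(T_m/T_H) = 783 × 469.82/666.15 = 552.2 MW.
Second-stage efficiency η₂ = 1 − T_C/T_m = 1 − 349.15/469.82 = 0.2568, so W₂ = η₂·Q_m = 141.8 MW.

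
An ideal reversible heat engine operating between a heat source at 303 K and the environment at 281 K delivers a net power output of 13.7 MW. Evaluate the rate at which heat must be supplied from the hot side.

Q̇_H ≈ 188.7 MW

Carnot efficiency: η = 1 − T_C/T_H = 1 − 281.00/303.00 = 0.0726.
Q_H = W/η = 13.7/0.0726 = 188.7 MW.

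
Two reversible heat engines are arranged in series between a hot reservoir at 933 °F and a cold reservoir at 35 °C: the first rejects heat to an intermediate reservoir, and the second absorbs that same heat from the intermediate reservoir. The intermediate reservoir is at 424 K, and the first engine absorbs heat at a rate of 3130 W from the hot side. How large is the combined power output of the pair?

T_H = 933 °F → (933 − 32) × 5/9 = 500.56 °C = 773.71 K.
T_C = 35 °C → 35 + 273.15 = 308.15 K.
Two reversible stages in series are equivalent to a single Carnot engine between T_H and T_C, so η_total = 1 − T_C/T_H = 1 − 308.15/773.71 = 0.6017.
W_total = η_total · Q_H = 0.6017 × 3130 = 1880 W.

Ẇ_total ≈ 1880 W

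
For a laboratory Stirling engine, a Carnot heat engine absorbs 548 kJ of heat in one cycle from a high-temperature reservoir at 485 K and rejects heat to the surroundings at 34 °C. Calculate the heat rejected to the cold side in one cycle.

T_C = 34 °C → 34 + 273.15 = 307.15 K.
The Carnot efficiency is η = 1 − T_C/T_H = 1 − 307.15/485.00 = 0.3667.
For a reversible cycle Q_C/Q_H = T_C/T_H, so Q_C = 548 × 307.15/485.00 = 347 kJ.

Q_C ≈ 347 kJ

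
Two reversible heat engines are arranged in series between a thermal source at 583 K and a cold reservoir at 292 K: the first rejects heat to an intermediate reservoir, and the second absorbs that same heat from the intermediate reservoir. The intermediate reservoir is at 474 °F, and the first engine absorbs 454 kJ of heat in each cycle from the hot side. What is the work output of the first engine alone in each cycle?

T_m = 474 °F → (474 − 32) × 5/9 = 245.56 °C = 518.71 K.
First-stage efficiency η₁ = 1 − T_m/T_H = 1 − 518.71/583.00 = 0.1103.
W₁ = η₁·Q_H = 0.1103 × 454 = 50.1 kJ.

W₁ ≈ 50.1 kJ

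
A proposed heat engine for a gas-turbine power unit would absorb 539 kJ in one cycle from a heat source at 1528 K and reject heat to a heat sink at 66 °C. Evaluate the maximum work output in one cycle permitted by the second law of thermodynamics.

W_max ≈ 419 kJ

T_C = 66 °C → 66 + 273.15 = 339.15 K.
No engine can exceed the Carnot limit: η_max = 1 − T_C/T_H = 1 − 339.15/1528.00 = 0.7780.
W_max = η_max · Q_H = 0.7780 × 539 = 419 kJ.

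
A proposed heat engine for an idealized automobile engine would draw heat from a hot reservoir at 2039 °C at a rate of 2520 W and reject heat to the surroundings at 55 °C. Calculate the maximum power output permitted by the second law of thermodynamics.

T_H = 2039 °C → 2039 + 273.15 = 2312.15 K.
T_C = 55 °C → 55 + 273.15 = 328.15 K.
No engine can exceed the Carnot limit: η_max = 1 − T_C/T_H = 1 − 328.15/2312.15 = 0.8581.
W_max = η_max · Q_H = 0.8581 × 2520 = 2160 W.

Ẇ_max ≈ 2160 W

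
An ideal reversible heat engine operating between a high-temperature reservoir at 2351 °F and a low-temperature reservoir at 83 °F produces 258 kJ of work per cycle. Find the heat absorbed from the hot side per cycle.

T_H = 2351 °F → (2351 − 32) × 5/9 = 1288.33 °C = 1561.48 K.
T_C = 83 °F → (83 − 32) × 5/9 = 28.33 °C = 301.48 K.
The Carnot efficiency is η = 1 − T_C/T_H = 1 − 301.48/1561.48 = 0.8069.
Q_H = W/η = 258/0.8069 = 319.7 kJ.

Q_H ≈ 319.7 kJ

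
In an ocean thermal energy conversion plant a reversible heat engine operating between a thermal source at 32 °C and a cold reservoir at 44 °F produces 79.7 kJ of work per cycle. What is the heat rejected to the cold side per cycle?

T_H = 32 °C → 32 + 273.15 = 305.15 K.
T_C = 44 °F → (44 − 32) × 5/9 = 6.67 °C = 279.82 K.
η_rev = 1 − T_C/T_H = 1 − 279.82/305.15 = 0.0830.
Since Q_C/Q_H = T_C/T_H and Q_H = W/η, Q_C = W·T_C/(T_H − T_C) = 79.7 × 279.82/25.33 = 880 kJ.

Q_C ≈ 880 kJ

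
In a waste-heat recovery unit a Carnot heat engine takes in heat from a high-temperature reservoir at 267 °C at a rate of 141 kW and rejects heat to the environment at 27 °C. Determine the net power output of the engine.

Ẇ ≈ 62.65 kW

T_H = 267 °C → 267 + 273.15 = 540.15 K.
T_C = 27 °C → 27 + 273.15 = 300.15 K.
Carnot efficiency: η = 1 − T_C/T_H = 1 − 300.15/540.15 = 0.4443.
W = η·Q_H = 0.4443 × 141 = 62.65 kW.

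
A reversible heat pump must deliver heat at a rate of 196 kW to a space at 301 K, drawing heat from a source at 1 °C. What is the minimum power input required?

T_C = 1 °C → 1 + 273.15 = 274.15 K.
Reversible heating COP: COP_HP = T_H/(T_H − T_C) = 301.00/26.85 = 11.2104.
W = Q_H/COP_HP = 196/11.2104 = 17.5 kW.

Ẇ_in ≈ 17.5 kW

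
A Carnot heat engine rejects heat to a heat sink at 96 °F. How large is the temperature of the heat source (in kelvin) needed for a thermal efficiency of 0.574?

T_H ≈ 725 K

T_C = 96 °F → (96 − 32) × 5/9 = 35.56 °C = 308.71 K.
From η = 1 − T_C/T_H, solving for T_H gives T_H = T_C/(1 − η) = 308.71/(1 − 0.574) = 725 K.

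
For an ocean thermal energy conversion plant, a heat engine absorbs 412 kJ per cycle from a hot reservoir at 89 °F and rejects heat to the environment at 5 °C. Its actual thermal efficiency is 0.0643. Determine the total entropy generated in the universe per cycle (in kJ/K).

T_H = 89 °F → (89 − 32) × 5/9 = 31.67 °C = 304.82 K.
T_C = 5 °C → 5 + 273.15 = 278.15 K.
W = η·Q_H = 0.0643 × 412 = 26.49 kJ, so Q_C = Q_H − W = 385.5 kJ.
Entropy balance on the reservoirs: −Q_H/T_H = -1.352 kJ/K, +Q_C/T_C = 1.386 kJ/K.
ΔS_univ = −Q_H/T_H + Q_C/T_C = 0.0343 kJ/K (> 0, since η = 0.0643 < η_Carnot = 0.087).

ΔS_univ ≈ 0.0343 kJ/K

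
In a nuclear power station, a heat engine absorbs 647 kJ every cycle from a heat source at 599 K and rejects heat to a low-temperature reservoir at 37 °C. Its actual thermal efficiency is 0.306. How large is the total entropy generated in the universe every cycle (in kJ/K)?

T_C = 37 °C → 37 + 273.15 = 310.15 K.
W = η·Q_H = 0.306 × 647 = 198.0 kJ, so Q_C = Q_H − W = 449.0 kJ.
Reservoir entropy changes: ΔS_H = −Q_H/T_H = −647/599.00 = -1.080 kJ/K and ΔS_C = +Q_C/T_C = 449.0/310.15 = 1.448 kJ/K.
ΔS_univ = −Q_H/T_H + Q_C/T_C = 0.368 kJ/K (> 0, since η = 0.306 < η_Carnot = 0.482).

ΔS_univ ≈ 0.368 kJ/K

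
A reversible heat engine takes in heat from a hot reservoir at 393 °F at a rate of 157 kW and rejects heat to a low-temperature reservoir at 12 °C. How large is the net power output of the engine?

T_H = 393 °F → (393 − 32) × 5/9 = 200.56 °C = 473.71 K.
T_C = 12 °C → 12 + 273.15 = 285.15 K.
Since the cycle is reversible, η = 1 − T_C/T_H = 1 − 285.15/473.71 = 0.3980.
W = η·Q_H = 0.3980 × 157 = 62.5 kW.

Ẇ ≈ 62.5 kW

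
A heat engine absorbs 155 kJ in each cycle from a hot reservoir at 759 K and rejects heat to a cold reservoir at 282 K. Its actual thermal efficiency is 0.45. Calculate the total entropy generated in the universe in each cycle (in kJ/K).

ΔS_univ ≈ 0.09809 kJ/K

W = η·Q_H = 0.45 × 155 = 69.75 kJ, so Q_C = Q_H − W = 85.25 kJ.
Reservoir entropy changes: ΔS_H = −Q_H/T_H = −155/759.00 = -0.2042 kJ/K and ΔS_C = +Q_C/T_C = 85.25/282.00 = 0.3023 kJ/K.
ΔS_univ = −Q_H/T_H + Q_C/T_C = 0.09809 kJ/K (> 0, since η = 0.45 < η_Carnot = 0.628).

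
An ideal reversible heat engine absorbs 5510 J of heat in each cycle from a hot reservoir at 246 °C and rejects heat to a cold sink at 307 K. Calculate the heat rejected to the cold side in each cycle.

Q_C ≈ 3260 J

T_H = 246 °C → 246 + 273.15 = 519.15 K.
For a reversible engine, η = 1 − T_C/T_H = 1 − 307.00/519.15 = 0.4086.
For a reversible cycle Q_C/Q_H = T_C/T_H, so Q_C = 5510 × 307.00/519.15 = 3260 J.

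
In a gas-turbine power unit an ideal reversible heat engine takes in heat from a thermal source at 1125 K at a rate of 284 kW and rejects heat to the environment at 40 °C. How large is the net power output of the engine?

Ẇ ≈ 204.9 kW

T_C = 40 °C → 40 + 273.15 = 313.15 K.
Since the cycle is reversible, η = 1 − T_C/T_H = 1 − 313.15/1125.00 = 0.7216.
W = η·Q_H = 0.7216 × 284 = 204.9 kW.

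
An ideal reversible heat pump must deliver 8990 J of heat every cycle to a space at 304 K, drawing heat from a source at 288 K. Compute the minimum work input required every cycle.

W_in ≈ 473.2 J

The Carnot heat-pump COP is COP_HP = T_H/(T_H − T_C) = 304.00/16.00 = 19.0000.
W = Q_H/COP_HP = 8990/19.0000 = 473.2 J.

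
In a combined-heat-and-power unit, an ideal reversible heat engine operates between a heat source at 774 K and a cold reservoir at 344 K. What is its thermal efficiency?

Carnot efficiency: η = 1 − T_C/T_H = 1 − 344.00/774.00 = 0.556.

η ≈ 0.556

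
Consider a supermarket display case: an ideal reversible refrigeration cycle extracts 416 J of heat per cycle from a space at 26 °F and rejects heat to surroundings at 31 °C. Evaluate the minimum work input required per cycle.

T_H = 31 °C → 31 + 273.15 = 304.15 K.
T_C = 26 °F → (26 − 32) × 5/9 = -3.33 °C = 269.82 K.
The reversible coefficient of performance is COP_R = T_C/(T_H − T_C) = 269.82/34.33 = 7.8587.
W = Q_C/COP_R = 416/7.8587 = 52.9 J.

W_in ≈ 52.9 J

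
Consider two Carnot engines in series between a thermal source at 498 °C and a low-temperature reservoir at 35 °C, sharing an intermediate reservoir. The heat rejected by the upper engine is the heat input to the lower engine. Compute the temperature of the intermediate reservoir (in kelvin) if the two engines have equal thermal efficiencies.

T_H = 498 °C → 498 + 273.15 = 771.15 K.
T_C = 35 °C → 35 + 273.15 = 308.15 K.
Equal efficiencies require 1 − T_m/T_H = 1 − T_C/T_m, i.e. T_m/T_H = T_C/T_m, so T_m = √(T_H·T_C) = √(771.15 × 308.15) = 487 K.

T_m ≈ 487 K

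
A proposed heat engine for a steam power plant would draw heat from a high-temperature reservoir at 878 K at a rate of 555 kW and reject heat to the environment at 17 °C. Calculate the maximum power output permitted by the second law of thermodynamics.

T_C = 17 °C → 17 + 273.15 = 290.15 K.
No engine can exceed the Carnot limit: η_max = 1 − T_C/T_H = 1 − 290.15/878.00 = 0.6695.
W_max = η_max · Q_H = 0.6695 × 555 = 372 kW.

Ẇ_max ≈ 372 kW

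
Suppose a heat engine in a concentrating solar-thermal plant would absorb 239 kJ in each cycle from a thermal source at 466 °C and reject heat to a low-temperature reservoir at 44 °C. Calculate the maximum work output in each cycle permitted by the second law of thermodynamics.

T_H = 466 °C → 466 + 273.15 = 739.15 K.
T_C = 44 °C → 44 + 273.15 = 317.15 K.
By the Carnot theorem, η_max = 1 − T_C/T_H = 1 − 317.15/739.15 = 0.5709.
W_max = η_max · Q_H = 0.5709 × 239 = 136.5 kJ.

W_max ≈ 136.5 kJ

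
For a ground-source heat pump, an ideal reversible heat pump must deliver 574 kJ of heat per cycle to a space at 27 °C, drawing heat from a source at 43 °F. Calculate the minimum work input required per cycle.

W_in ≈ 39.95 kJ

T_H = 27 °C → 27 + 273.15 = 300.15 K.
T_C = 43 °F → (43 − 32) × 5/9 = 6.11 °C = 279.26 K.
Reversible heating COP: COP_HP = T_H/(T_H − T_C) = 300.15/20.89 = 14.3689.
W = Q_H/COP_HP = 574/14.3689 = 39.95 kJ.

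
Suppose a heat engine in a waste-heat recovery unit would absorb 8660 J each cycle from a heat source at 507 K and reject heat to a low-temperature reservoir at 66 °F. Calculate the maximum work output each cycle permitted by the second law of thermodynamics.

W_max ≈ 3672 J

T_C = 66 °F → (66 − 32) × 5/9 = 18.89 °C = 292.04 K.
The second-law ceiling is the Carnot efficiency, η_max = 1 − T_C/T_H = 1 − 292.04/507.00 = 0.4240.
W_max = η_max · Q_H = 0.4240 × 8660 = 3672 J.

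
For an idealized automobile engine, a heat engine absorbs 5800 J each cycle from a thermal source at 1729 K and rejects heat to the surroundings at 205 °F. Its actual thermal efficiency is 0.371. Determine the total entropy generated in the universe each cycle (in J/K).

T_C = 205 °F → (205 − 32) × 5/9 = 96.11 °C = 369.26 K.
W = η·Q_H = 0.371 × 5800 = 2152 J, so Q_C = Q_H − W = 3648 J.
Entropy balance on the reservoirs: −Q_H/T_H = -3.355 J/K, +Q_C/T_C = 9.880 J/K.
ΔS_univ = −Q_H/T_H + Q_C/T_C = 6.525 J/K (> 0, since η = 0.371 < η_Carnot = 0.786).

ΔS_univ ≈ 6.525 J/K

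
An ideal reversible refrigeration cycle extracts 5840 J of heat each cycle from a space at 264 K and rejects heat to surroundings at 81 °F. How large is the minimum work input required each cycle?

T_H = 81 °F → (81 − 32) × 5/9 = 27.22 °C = 300.37 K.
The reversible coefficient of performance is COP_R = T_C/(T_H − T_C) = 264.00/36.37 = 7.2583.
W = Q_C/COP_R = 5840/7.2583 = 805 J.

W_in ≈ 805 J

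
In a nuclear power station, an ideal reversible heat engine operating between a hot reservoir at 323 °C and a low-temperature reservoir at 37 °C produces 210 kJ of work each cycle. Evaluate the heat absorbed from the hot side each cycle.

T_H = 323 °C → 323 + 273.15 = 596.15 K.
T_C = 37 °C → 37 + 273.15 = 310.15 K.
Carnot efficiency: η = 1 − T_C/T_H = 1 − 310.15/596.15 = 0.4797.
Q_H = W/η = 210/0.4797 = 438 kJ.

Q_H ≈ 438 kJ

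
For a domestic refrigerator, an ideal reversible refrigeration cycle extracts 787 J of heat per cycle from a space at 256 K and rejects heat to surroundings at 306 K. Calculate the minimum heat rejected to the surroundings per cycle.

Q_H ≈ 941 J

For a reversible cycle Q_H/Q_C = T_H/T_C, so Q_H = Q_C·T_H/T_C = 787 × 306.00/256.00 = 941 J.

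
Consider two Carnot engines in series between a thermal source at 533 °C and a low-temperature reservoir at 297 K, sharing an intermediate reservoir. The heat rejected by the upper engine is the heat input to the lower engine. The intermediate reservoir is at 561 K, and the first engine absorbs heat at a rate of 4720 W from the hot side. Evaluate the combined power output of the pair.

Ẇ_total ≈ 2980 W

T_H = 533 °C → 533 + 273.15 = 806.15 K.
Two reversible stages in series are equivalent to a single Carnot engine between T_H and T_C, so η_total = 1 − T_C/T_H = 1 − 297.00/806.15 = 0.6316.
W_total = η_total · Q_H = 0.6316 × 4720 = 2980 W.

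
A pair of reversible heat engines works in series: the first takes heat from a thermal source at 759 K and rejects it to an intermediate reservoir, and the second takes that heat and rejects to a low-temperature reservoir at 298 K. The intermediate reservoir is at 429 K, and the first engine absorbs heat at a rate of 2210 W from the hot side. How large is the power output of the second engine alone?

Ẇ₂ ≈ 381 W

Heat entering the second stage: Q_m = Q_H·(T_m/T_H) = 2210 × 429.00/759.00 = 1250 W.
Second-stage efficiency η₂ = 1 − T_C/T_m = 1 − 298.00/429.00 = 0.3054, so W₂ = η₂·Q_m = 381 W.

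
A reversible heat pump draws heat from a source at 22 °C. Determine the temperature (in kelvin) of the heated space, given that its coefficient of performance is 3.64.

T_H ≈ 407 K

T_C = 22 °C → 22 + 273.15 = 295.15 K.
COP_HP = T_H/(T_H − T_C) ⇒ T_H = T_C·COP_HP/(COP_HP − 1) = 295.15 × 3.64/(3.64 − 1) = 407 K.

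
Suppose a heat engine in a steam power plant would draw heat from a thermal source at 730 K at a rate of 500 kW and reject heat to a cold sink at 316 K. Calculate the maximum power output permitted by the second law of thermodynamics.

The upper bound on efficiency is η_max = 1 − T_C/T_H = 1 − 316.00/730.00 = 0.5671.
W_max = η_max · Q_H = 0.5671 × 500 = 284 kW.

Ẇ_max ≈ 284 kW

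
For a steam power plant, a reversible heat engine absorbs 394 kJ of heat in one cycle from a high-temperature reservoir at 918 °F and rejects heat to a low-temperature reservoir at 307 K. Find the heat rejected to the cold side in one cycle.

Q_C ≈ 158 kJ

T_H = 918 °F → (918 − 32) × 5/9 = 492.22 °C = 765.37 K.
Since the cycle is reversible, η = 1 − T_C/T_H = 1 − 307.00/765.37 = 0.5989.
For a reversible cycle Q_C/Q_H = T_C/T_H, so Q_C = 394 × 307.00/765.37 = 158 kJ.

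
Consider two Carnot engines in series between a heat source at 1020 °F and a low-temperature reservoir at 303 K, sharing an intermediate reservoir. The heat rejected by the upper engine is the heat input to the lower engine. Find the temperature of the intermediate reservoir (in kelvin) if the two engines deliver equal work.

T_H = 1020 °F → (1020 − 32) × 5/9 = 548.89 °C = 822.04 K.
For reversible stages Q_m = Q_H·(T_m/T_H). Setting W₁ = Q_H(1 − T_m/T_H) equal to W₂ = Q_m(1 − T_C/T_m) = Q_H·(T_m − T_C)/T_H gives T_H − T_m = T_m − T_C, so T_m = (T_H + T_C)/2 = (822.04 + 303.00)/2 = 563 K.

T_m ≈ 563 K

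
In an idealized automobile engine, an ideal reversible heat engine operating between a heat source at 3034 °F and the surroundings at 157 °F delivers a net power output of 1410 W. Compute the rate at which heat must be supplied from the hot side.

Q̇_H ≈ 1710 W

T_H = 3034 °F → (3034 − 32) × 5/9 = 1667.78 °C = 1940.93 K.
T_C = 157 °F → (157 − 32) × 5/9 = 69.44 °C = 342.59 K.
For a reversible engine, η = 1 − T_C/T_H = 1 − 342.59/1940.93 = 0.8235.
Q_H = W/η = 1410/0.8235 = 1710 W.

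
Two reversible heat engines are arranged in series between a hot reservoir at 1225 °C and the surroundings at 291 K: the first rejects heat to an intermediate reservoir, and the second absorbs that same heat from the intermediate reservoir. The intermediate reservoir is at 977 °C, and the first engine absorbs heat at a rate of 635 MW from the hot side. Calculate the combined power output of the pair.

T_H = 1225 °C → 1225 + 273.15 = 1498.15 K.
Two reversible stages in series are equivalent to a single Carnot engine between T_H and T_C, so η_total = 1 − T_C/T_H = 1 − 291.00/1498.15 = 0.8058.
W_total = η_total · Q_H = 0.8058 × 635 = 512 MW.

Ẇ_total ≈ 512 MW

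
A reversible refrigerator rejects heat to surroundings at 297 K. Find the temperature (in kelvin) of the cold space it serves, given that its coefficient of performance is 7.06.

COP_R = T_C/(T_H − T_C) ⇒ T_C = T_H·COP_R/(1 + COP_R) = 297.00 × 7.06/(1 + 7.06) = 260.2 K.

T_C ≈ 260.2 K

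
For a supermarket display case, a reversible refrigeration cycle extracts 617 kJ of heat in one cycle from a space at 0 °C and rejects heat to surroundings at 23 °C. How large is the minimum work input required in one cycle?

W_in ≈ 52.0 kJ

T_H = 23 °C → 23 + 273.15 = 296.15 K.
T_C = 0 °C → 0 + 273.15 = 273.15 K.
The reversible coefficient of performance is COP_R = T_C/(T_H − T_C) = 273.15/23.00 = 11.8761.
W = Q_C/COP_R = 617/11.8761 = 52.0 kJ.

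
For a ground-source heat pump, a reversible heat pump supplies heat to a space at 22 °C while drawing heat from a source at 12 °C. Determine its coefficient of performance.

COP_HP ≈ 29.5

T_H = 22 °C → 22 + 273.15 = 295.15 K.
T_C = 12 °C → 12 + 273.15 = 285.15 K.
The Carnot heat-pump COP is COP_HP = T_H/(T_H − T_C) = 295.15/(295.15 − 285.15) = 29.5.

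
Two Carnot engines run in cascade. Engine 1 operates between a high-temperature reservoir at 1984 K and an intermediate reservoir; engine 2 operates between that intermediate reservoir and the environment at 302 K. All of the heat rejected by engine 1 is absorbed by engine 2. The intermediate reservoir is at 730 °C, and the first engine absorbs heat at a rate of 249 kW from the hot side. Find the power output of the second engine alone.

Ẇ₂ ≈ 88.0 kW

T_m = 730 °C → 730 + 273.15 = 1003.15 K.
Heat entering the second stage: Q_m = Q_H·(T_m/T_H) = 249 × 1003.15/1984.00 = 126 kW.
Second-stage efficiency η₂ = 1 − T_C/T_m = 1 − 302.00/1003.15 = 0.6989, so W₂ = η₂·Q_m = 88.0 kW.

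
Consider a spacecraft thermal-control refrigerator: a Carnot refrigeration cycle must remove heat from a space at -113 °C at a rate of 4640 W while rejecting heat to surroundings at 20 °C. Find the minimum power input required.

T_H = 20 °C → 20 + 273.15 = 293.15 K.
T_C = -113 °C → -113 + 273.15 = 160.15 K.
For a reversible refrigerator, COP_R = T_C/(T_H − T_C) = 160.15/133.00 = 1.2041.
W = Q_C/COP_R = 4640/1.2041 = 3850 W.

Ẇ_in ≈ 3850 W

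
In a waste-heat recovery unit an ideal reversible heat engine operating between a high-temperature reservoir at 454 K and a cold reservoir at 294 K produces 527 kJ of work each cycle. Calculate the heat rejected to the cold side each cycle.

Carnot efficiency: η = 1 − T_C/T_H = 1 − 294.00/454.00 = 0.3524.
Since Q_C/Q_H = T_C/T_H and Q_H = W/η, Q_C = W·T_C/(T_H − T_C) = 527 × 294.00/160.00 = 968 kJ.

Q_C ≈ 968 kJ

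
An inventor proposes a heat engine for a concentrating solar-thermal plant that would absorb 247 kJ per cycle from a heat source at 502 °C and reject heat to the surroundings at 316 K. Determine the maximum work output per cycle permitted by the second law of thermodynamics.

W_max ≈ 146 kJ

T_H = 502 °C → 502 + 273.15 = 775.15 K.
By the Carnot theorem, η_max = 1 − T_C/T_H = 1 − 316.00/775.15 = 0.5923.
W_max = η_max · Q_H = 0.5923 × 247 = 146 kJ.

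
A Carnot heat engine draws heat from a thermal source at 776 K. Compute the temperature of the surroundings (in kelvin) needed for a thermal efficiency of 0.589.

T_C ≈ 319 K

From η = 1 − T_C/T_H, T_C = T_H·(1 − η) = 776.00 × (1 − 0.589) = 319 K.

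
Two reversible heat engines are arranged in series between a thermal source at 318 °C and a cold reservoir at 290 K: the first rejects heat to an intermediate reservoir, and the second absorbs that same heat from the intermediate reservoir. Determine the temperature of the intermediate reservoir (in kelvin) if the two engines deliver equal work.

T_H = 318 °C → 318 + 273.15 = 591.15 K.
For reversible stages Q_m = Q_H·(T_m/T_H). Setting W₁ = Q_H(1 − T_m/T_H) equal to W₂ = Q_m(1 − T_C/T_m) = Q_H·(T_m − T_C)/T_H gives T_H − T_m = T_m − T_C, so T_m = (T_H + T_C)/2 = (591.15 + 290.00)/2 = 441 K.

T_m ≈ 441 K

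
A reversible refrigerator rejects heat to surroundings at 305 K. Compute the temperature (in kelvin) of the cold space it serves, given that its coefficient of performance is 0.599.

T_C ≈ 114 K

COP_R = T_C/(T_H − T_C) ⇒ T_C = T_H·COP_R/(1 + COP_R) = 305.00 × 0.599/(1 + 0.599) = 114 K.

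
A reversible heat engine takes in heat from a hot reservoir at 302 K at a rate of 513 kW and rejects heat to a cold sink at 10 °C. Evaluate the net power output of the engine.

T_C = 10 °C → 10 + 273.15 = 283.15 K.
For a reversible engine, η = 1 − T_C/T_H = 1 − 283.15/302.00 = 0.0624.
W = η·Q_H = 0.0624 × 513 = 32.02 kW.

Ẇ ≈ 32.02 kW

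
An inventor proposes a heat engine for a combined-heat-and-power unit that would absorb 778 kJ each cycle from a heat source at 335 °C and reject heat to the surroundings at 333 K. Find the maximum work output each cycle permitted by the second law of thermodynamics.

W_max ≈ 352 kJ

T_H = 335 °C → 335 + 273.15 = 608.15 K.
The second-law ceiling is the Carnot efficiency, η_max = 1 − T_C/T_H = 1 − 333.00/608.15 = 0.4524.
W_max = η_max · Q_H = 0.4524 × 778 = 352 kJ.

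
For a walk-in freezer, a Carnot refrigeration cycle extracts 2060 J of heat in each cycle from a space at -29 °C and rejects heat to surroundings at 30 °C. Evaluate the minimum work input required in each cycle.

T_H = 30 °C → 30 + 273.15 = 303.15 K.
T_C = -29 °C → -29 + 273.15 = 244.15 K.
COP_R = T_C/(T_H − T_C) = 244.15/59.00 = 4.1381.
W = Q_C/COP_R = 2060/4.1381 = 498 J.

W_in ≈ 498 J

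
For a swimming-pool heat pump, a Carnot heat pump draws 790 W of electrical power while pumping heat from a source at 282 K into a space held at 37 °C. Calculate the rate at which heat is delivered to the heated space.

Q̇_H ≈ 8704 W

T_H = 37 °C → 37 + 273.15 = 310.15 K.
The Carnot heat-pump COP is COP_HP = T_H/(T_H − T_C) = 310.15/28.15 = 11.0178.
Q_H = COP_HP · W = 11.0178 × 790 = 8704 W.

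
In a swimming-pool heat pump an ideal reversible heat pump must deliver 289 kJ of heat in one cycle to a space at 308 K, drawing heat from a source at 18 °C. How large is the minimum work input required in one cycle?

W_in ≈ 15.8 kJ

T_C = 18 °C → 18 + 273.15 = 291.15 K.
The Carnot heat-pump COP is COP_HP = T_H/(T_H − T_C) = 308.00/16.85 = 18.2789.
W = Q_H/COP_HP = 289/18.2789 = 15.8 kJ.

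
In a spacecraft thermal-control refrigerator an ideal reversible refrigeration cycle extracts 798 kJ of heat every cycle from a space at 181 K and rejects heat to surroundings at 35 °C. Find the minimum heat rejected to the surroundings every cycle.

Q_H ≈ 1360 kJ

T_H = 35 °C → 35 + 273.15 = 308.15 K.
For a reversible cycle Q_H/Q_C = T_H/T_C, so Q_H = Q_C·T_H/T_C = 798 × 308.15/181.00 = 1360 kJ.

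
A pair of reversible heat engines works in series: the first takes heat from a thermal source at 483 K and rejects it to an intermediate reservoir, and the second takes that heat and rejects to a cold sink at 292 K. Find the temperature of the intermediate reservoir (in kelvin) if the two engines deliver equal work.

For reversible stages Q_m = Q_H·(T_m/T_H). Setting W₁ = Q_H(1 − T_m/T_H) equal to W₂ = Q_m(1 − T_C/T_m) = Q_H·(T_m − T_C)/T_H gives T_H − T_m = T_m − T_C, so T_m = (T_H + T_C)/2 = (483.00 + 292.00)/2 = 387.5 K.

T_m ≈ 387.5 K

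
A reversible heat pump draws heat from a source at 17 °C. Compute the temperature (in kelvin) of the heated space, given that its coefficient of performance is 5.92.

T_H ≈ 349 K

T_C = 17 °C → 17 + 273.15 = 290.15 K.
COP_HP = T_H/(T_H − T_C) ⇒ T_H = T_C·COP_HP/(COP_HP − 1) = 290.15 × 5.92/(5.92 − 1) = 349 K.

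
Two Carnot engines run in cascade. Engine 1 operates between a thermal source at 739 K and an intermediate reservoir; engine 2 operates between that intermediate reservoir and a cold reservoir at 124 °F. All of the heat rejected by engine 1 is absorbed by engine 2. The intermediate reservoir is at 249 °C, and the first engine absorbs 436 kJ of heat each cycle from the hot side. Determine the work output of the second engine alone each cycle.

W₂ ≈ 116.8 kJ

T_C = 124 °F → (124 − 32) × 5/9 = 51.11 °C = 324.26 K.
T_m = 249 °C → 249 + 273.15 = 522.15 K.
Heat entering the second stage: Q_m = Q_H·(T_m/T_H) = 436 × 522.15/739.00 = 308.1 kJ.
Second-stage efficiency η₂ = 1 − T_C/T_m = 1 − 324.26/522.15 = 0.3790, so W₂ = η₂·Q_m = 116.8 kJ.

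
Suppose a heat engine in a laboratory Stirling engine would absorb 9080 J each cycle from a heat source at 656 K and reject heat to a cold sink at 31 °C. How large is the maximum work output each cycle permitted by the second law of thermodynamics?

T_C = 31 °C → 31 + 273.15 = 304.15 K.
The upper bound on efficiency is η_max = 1 − T_C/T_H = 1 − 304.15/656.00 = 0.5364.
W_max = η_max · Q_H = 0.5364 × 9080 = 4870 J.

W_max ≈ 4870 J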